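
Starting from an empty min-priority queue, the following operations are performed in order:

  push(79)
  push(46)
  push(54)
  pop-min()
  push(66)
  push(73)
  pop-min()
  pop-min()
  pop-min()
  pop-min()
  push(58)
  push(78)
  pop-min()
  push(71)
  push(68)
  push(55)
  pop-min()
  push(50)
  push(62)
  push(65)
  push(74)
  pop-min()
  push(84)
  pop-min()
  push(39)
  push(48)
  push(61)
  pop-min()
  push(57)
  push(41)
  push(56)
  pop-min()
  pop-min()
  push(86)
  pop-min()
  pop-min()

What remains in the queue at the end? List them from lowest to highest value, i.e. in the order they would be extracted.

61 → 65 → 68 → 71 → 74 → 78 → 84 → 86

insert 79 → {79}
insert 46 → {46, 79}
insert 54 → {46, 54, 79}
pop-min → 46; now {54, 79}
insert 66 → {54, 66, 79}
insert 73 → {54, 66, 73, 79}
pop-min → 54; now {66, 73, 79}
pop-min → 66; now {73, 79}
pop-min → 73; now {79}
pop-min → 79; now {}
insert 58 → {58}
insert 78 → {58, 78}
pop-min → 58; now {78}
insert 71 → {71, 78}
insert 68 → {68, 71, 78}
insert 55 → {55, 68, 71, 78}
pop-min → 55; now {68, 71, 78}
insert 50 → {50, 68, 71, 78}
insert 62 → {50, 62, 68, 71, 78}
insert 65 → {50, 62, 65, 68, 71, 78}
insert 74 → {50, 62, 65, 68, 71, 74, 78}
pop-min → 50; now {62, 65, 68, 71, 74, 78}
insert 84 → {62, 65, 68, 71, 74, 78, 84}
pop-min → 62; now {65, 68, 71, 74, 78, 84}
insert 39 → {39, 65, 68, 71, 74, 78, 84}
insert 48 → {39, 48, 65, 68, 71, 74, 78, 84}
insert 61 → {39, 48, 61, 65, 68, 71, 74, 78, 84}
pop-min → 39; now {48, 61, 65, 68, 71, 74, 78, 84}
insert 57 → {48, 57, 61, 65, 68, 71, 74, 78, 84}
insert 41 → {41, 48, 57, 61, 65, 68, 71, 74, 78, 84}
insert 56 → {41, 48, 56, 57, 61, 65, 68, 71, 74, 78, 84}
pop-min → 41; now {48, 56, 57, 61, 65, 68, 71, 74, 78, 84}
pop-min → 48; now {56, 57, 61, 65, 68, 71, 74, 78, 84}
insert 86 → {56, 57, 61, 65, 68, 71, 74, 78, 84, 86}
pop-min → 56; now {57, 61, 65, 68, 71, 74, 78, 84, 86}
pop-min → 57; now {61, 65, 68, 71, 74, 78, 84, 86}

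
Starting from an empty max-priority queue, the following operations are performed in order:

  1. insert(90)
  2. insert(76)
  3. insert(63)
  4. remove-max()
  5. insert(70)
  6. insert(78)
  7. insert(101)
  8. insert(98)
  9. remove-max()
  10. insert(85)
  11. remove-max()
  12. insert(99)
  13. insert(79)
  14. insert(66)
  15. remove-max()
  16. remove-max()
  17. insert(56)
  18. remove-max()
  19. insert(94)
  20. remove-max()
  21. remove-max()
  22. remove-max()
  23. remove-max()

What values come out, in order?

90 → 101 → 98 → 99 → 85 → 79 → 94 → 78 → 76 → 70

insert 90 → {90}
insert 76 → {90, 76}
insert 63 → {90, 76, 63}
remove-max → 90; now {76, 63}
insert 70 → {76, 70, 63}
insert 78 → {78, 76, 70, 63}
insert 101 → {101, 78, 76, 70, 63}
insert 98 → {101, 98, 78, 76, 70, 63}
remove-max → 101; now {98, 78, 76, 70, 63}
insert 85 → {98, 85, 78, 76, 70, 63}
remove-max → 98; now {85, 78, 76, 70, 63}
insert 99 → {99, 85, 78, 76, 70, 63}
insert 79 → {99, 85, 79, 78, 76, 70, 63}
insert 66 → {99, 85, 79, 78, 76, 70, 66, 63}
remove-max → 99; now {85, 79, 78, 76, 70, 66, 63}
remove-max → 85; now {79, 78, 76, 70, 66, 63}
insert 56 → {79, 78, 76, 70, 66, 63, 56}
remove-max → 79; now {78, 76, 70, 66, 63, 56}
insert 94 → {94, 78, 76, 70, 66, 63, 56}
remove-max → 94; now {78, 76, 70, 66, 63, 56}
remove-max → 78; now {76, 70, 66, 63, 56}
remove-max → 76; now {70, 66, 63, 56}
remove-max → 70; now {66, 63, 56}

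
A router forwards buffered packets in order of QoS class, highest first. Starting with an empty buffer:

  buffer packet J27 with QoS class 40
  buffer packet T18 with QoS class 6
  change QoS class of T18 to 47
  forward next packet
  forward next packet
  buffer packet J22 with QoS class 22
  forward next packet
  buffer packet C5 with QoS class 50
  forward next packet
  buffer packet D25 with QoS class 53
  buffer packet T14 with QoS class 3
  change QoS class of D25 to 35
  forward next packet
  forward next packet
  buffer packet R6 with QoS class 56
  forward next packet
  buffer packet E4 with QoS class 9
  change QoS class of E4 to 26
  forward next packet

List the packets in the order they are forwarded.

T18 → J27 → J22 → C5 → D25 → T14 → R6 → E4

add J27 (QoS class 40) → {J27:40}
add T18 (QoS class 6) → {J27:40, T18:6}
update T18 to QoS class 47 → {T18:47, J27:40}
forward next packet → T18; now {J27:40}
forward next packet → J27; now {}
add J22 (QoS class 22) → {J22:22}
forward next packet → J22; now {}
add C5 (QoS class 50) → {C5:50}
forward next packet → C5; now {}
add D25 (QoS class 53) → {D25:53}
add T14 (QoS class 3) → {D25:53, T14:3}
update D25 to QoS class 35 → {D25:35, T14:3}
forward next packet → D25; now {T14:3}
forward next packet → T14; now {}
add R6 (QoS class 56) → {R6:56}
forward next packet → R6; now {}
add E4 (QoS class 9) → {E4:9}
update E4 to QoS class 26 → {E4:26}
forward next packet → E4; now {}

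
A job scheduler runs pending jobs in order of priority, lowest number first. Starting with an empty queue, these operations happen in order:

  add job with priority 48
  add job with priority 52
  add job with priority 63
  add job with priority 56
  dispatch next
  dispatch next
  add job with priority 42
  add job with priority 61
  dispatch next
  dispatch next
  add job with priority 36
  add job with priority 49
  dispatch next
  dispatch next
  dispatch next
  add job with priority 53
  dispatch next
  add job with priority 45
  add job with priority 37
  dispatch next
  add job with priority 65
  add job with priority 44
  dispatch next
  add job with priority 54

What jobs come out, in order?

48 → 52 → 42 → 56 → 36 → 49 → 61 → 53 → 37 → 44

insert 48 → {48}
insert 52 → {48, 52}
insert 63 → {48, 52, 63}
insert 56 → {48, 52, 56, 63}
dispatch next → 48; now {52, 56, 63}
dispatch next → 52; now {56, 63}
insert 42 → {42, 56, 63}
insert 61 → {42, 56, 61, 63}
dispatch next → 42; now {56, 61, 63}
dispatch next → 56; now {61, 63}
insert 36 → {36, 61, 63}
insert 49 → {36, 49, 61, 63}
dispatch next → 36; now {49, 61, 63}
dispatch next → 49; now {61, 63}
dispatch next → 61; now {63}
insert 53 → {53, 63}
dispatch next → 53; now {63}
insert 45 → {45, 63}
insert 37 → {37, 45, 63}
dispatch next → 37; now {45, 63}
insert 65 → {45, 63, 65}
insert 44 → {44, 45, 63, 65}
dispatch next → 44; now {45, 63, 65}
insert 54 → {45, 54, 63, 65}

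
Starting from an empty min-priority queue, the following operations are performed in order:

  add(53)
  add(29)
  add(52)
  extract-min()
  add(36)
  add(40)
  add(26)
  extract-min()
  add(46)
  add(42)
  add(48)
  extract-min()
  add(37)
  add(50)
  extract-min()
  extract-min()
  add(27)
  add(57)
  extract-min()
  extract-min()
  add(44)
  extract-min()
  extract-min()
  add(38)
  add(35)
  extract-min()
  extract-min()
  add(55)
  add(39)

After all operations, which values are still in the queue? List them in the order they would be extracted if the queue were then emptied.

insert 53 → {53}
insert 29 → {29, 53}
insert 52 → {29, 52, 53}
extract-min → 29; now {52, 53}
insert 36 → {36, 52, 53}
insert 40 → {36, 40, 52, 53}
insert 26 → {26, 36, 40, 52, 53}
extract-min → 26; now {36, 40, 52, 53}
insert 46 → {36, 40, 46, 52, 53}
insert 42 → {36, 40, 42, 46, 52, 53}
insert 48 → {36, 40, 42, 46, 48, 52, 53}
extract-min → 36; now {40, 42, 46, 48, 52, 53}
insert 37 → {37, 40, 42, 46, 48, 52, 53}
insert 50 → {37, 40, 42, 46, 48, 50, 52, 53}
extract-min → 37; now {40, 42, 46, 48, 50, 52, 53}
extract-min → 40; now {42, 46, 48, 50, 52, 53}
insert 27 → {27, 42, 46, 48, 50, 52, 53}
insert 57 → {27, 42, 46, 48, 50, 52, 53, 57}
extract-min → 27; now {42, 46, 48, 50, 52, 53, 57}
extract-min → 42; now {46, 48, 50, 52, 53, 57}
insert 44 → {44, 46, 48, 50, 52, 53, 57}
extract-min → 44; now {46, 48, 50, 52, 53, 57}
extract-min → 46; now {48, 50, 52, 53, 57}
insert 38 → {38, 48, 50, 52, 53, 57}
insert 35 → {35, 38, 48, 50, 52, 53, 57}
extract-min → 35; now {38, 48, 50, 52, 53, 57}
extract-min → 38; now {48, 50, 52, 53, 57}
insert 55 → {48, 50, 52, 53, 55, 57}
insert 39 → {39, 48, 50, 52, 53, 55, 57}

39, 48, 50, 52, 53, 55, 57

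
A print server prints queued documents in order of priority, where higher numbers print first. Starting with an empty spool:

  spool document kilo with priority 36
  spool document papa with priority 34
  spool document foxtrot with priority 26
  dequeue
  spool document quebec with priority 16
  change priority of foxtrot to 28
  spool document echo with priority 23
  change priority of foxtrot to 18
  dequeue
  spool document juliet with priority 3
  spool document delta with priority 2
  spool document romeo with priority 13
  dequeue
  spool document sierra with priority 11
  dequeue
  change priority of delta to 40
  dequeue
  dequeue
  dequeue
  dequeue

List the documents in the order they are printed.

kilo, papa, echo, foxtrot, delta, quebec, romeo, sierra

add kilo (priority 36) → {kilo:36}
add papa (priority 34) → {kilo:36, papa:34}
add foxtrot (priority 26) → {kilo:36, papa:34, foxtrot:26}
dequeue → kilo; now {papa:34, foxtrot:26}
add quebec (priority 16) → {papa:34, foxtrot:26, quebec:16}
update foxtrot to priority 28 → {papa:34, foxtrot:28, quebec:16}
add echo (priority 23) → {papa:34, foxtrot:28, echo:23, quebec:16}
update foxtrot to priority 18 → {papa:34, echo:23, foxtrot:18, quebec:16}
dequeue → papa; now {echo:23, foxtrot:18, quebec:16}
add juliet (priority 3) → {echo:23, foxtrot:18, quebec:16, juliet:3}
add delta (priority 2) → {echo:23, foxtrot:18, quebec:16, juliet:3, delta:2}
add romeo (priority 13) → {echo:23, foxtrot:18, quebec:16, romeo:13, juliet:3, delta:2}
dequeue → echo; now {foxtrot:18, quebec:16, romeo:13, juliet:3, delta:2}
add sierra (priority 11) → {foxtrot:18, quebec:16, romeo:13, sierra:11, juliet:3, delta:2}
dequeue → foxtrot; now {quebec:16, romeo:13, sierra:11, juliet:3, delta:2}
update delta to priority 40 → {delta:40, quebec:16, romeo:13, sierra:11, juliet:3}
dequeue → delta; now {quebec:16, romeo:13, sierra:11, juliet:3}
dequeue → quebec; now {romeo:13, sierra:11, juliet:3}
dequeue → romeo; now {sierra:11, juliet:3}
dequeue → sierra; now {juliet:3}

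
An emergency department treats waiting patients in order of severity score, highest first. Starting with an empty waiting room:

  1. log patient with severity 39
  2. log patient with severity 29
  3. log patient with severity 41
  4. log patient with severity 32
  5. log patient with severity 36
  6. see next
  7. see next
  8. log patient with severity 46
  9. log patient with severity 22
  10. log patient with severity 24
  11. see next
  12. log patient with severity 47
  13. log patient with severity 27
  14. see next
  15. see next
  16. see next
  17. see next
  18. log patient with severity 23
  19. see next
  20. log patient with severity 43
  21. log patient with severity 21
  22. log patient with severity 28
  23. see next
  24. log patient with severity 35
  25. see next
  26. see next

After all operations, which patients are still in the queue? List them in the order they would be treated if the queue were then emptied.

insert 39 → {39}
insert 29 → {39, 29}
insert 41 → {41, 39, 29}
insert 32 → {41, 39, 32, 29}
insert 36 → {41, 39, 36, 32, 29}
see next → 41; now {39, 36, 32, 29}
see next → 39; now {36, 32, 29}
insert 46 → {46, 36, 32, 29}
insert 22 → {46, 36, 32, 29, 22}
insert 24 → {46, 36, 32, 29, 24, 22}
see next → 46; now {36, 32, 29, 24, 22}
insert 47 → {47, 36, 32, 29, 24, 22}
insert 27 → {47, 36, 32, 29, 27, 24, 22}
see next → 47; now {36, 32, 29, 27, 24, 22}
see next → 36; now {32, 29, 27, 24, 22}
see next → 32; now {29, 27, 24, 22}
see next → 29; now {27, 24, 22}
insert 23 → {27, 24, 23, 22}
see next → 27; now {24, 23, 22}
insert 43 → {43, 24, 23, 22}
insert 21 → {43, 24, 23, 22, 21}
insert 28 → {43, 28, 24, 23, 22, 21}
see next → 43; now {28, 24, 23, 22, 21}
insert 35 → {35, 28, 24, 23, 22, 21}
see next → 35; now {28, 24, 23, 22, 21}
see next → 28; now {24, 23, 22, 21}

24 → 23 → 22 → 21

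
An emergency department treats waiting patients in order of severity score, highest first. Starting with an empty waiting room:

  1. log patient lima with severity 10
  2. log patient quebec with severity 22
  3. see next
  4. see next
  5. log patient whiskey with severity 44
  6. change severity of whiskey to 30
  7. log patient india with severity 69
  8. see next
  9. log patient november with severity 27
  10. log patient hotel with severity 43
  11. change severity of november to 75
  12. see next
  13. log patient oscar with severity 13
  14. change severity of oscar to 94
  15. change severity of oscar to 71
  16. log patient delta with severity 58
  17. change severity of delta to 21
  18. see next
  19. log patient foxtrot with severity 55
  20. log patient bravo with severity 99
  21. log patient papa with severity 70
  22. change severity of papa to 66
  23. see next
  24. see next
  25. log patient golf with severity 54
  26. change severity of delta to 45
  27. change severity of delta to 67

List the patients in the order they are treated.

add lima (severity 10) → {lima:10}
add quebec (severity 22) → {quebec:22, lima:10}
see next → quebec; now {lima:10}
see next → lima; now {}
add whiskey (severity 44) → {whiskey:44}
update whiskey to severity 30 → {whiskey:30}
add india (severity 69) → {india:69, whiskey:30}
see next → india; now {whiskey:30}
add november (severity 27) → {whiskey:30, november:27}
add hotel (severity 43) → {hotel:43, whiskey:30, november:27}
update november to severity 75 → {november:75, hotel:43, whiskey:30}
see next → november; now {hotel:43, whiskey:30}
add oscar (severity 13) → {hotel:43, whiskey:30, oscar:13}
update oscar to severity 94 → {oscar:94, hotel:43, whiskey:30}
update oscar to severity 71 → {oscar:71, hotel:43, whiskey:30}
add delta (severity 58) → {oscar:71, delta:58, hotel:43, whiskey:30}
update delta to severity 21 → {oscar:71, hotel:43, whiskey:30, delta:21}
see next → oscar; now {hotel:43, whiskey:30, delta:21}
add foxtrot (severity 55) → {foxtrot:55, hotel:43, whiskey:30, delta:21}
add bravo (severity 99) → {bravo:99, foxtrot:55, hotel:43, whiskey:30, delta:21}
add papa (severity 70) → {bravo:99, papa:70, foxtrot:55, hotel:43, whiskey:30, delta:21}
update papa to severity 66 → {bravo:99, papa:66, foxtrot:55, hotel:43, whiskey:30, delta:21}
see next → bravo; now {papa:66, foxtrot:55, hotel:43, whiskey:30, delta:21}
see next → papa; now {foxtrot:55, hotel:43, whiskey:30, delta:21}
add golf (severity 54) → {foxtrot:55, golf:54, hotel:43, whiskey:30, delta:21}
update delta to severity 45 → {foxtrot:55, golf:54, delta:45, hotel:43, whiskey:30}
update delta to severity 67 → {delta:67, foxtrot:55, golf:54, hotel:43, whiskey:30}

quebec, lima, india, november, oscar, bravo, papa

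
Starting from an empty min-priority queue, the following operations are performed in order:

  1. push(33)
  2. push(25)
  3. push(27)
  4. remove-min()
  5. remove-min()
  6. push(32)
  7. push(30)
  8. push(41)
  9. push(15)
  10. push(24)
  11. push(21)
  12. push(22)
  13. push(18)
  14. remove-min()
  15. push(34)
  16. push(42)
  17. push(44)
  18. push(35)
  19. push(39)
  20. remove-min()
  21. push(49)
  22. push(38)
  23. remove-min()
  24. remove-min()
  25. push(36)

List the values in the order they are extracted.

[25, 27, 15, 18, 21, 22]

insert 33 → {33}
insert 25 → {25, 33}
insert 27 → {25, 27, 33}
remove-min → 25; now {27, 33}
remove-min → 27; now {33}
insert 32 → {32, 33}
insert 30 → {30, 32, 33}
insert 41 → {30, 32, 33, 41}
insert 15 → {15, 30, 32, 33, 41}
insert 24 → {15, 24, 30, 32, 33, 41}
insert 21 → {15, 21, 24, 30, 32, 33, 41}
insert 22 → {15, 21, 22, 24, 30, 32, 33, 41}
insert 18 → {15, 18, 21, 22, 24, 30, 32, 33, 41}
remove-min → 15; now {18, 21, 22, 24, 30, 32, 33, 41}
insert 34 → {18, 21, 22, 24, 30, 32, 33, 34, 41}
insert 42 → {18, 21, 22, 24, 30, 32, 33, 34, 41, 42}
insert 44 → {18, 21, 22, 24, 30, 32, 33, 34, 41, 42, 44}
insert 35 → {18, 21, 22, 24, 30, 32, 33, 34, 35, 41, 42, 44}
insert 39 → {18, 21, 22, 24, 30, 32, 33, 34, 35, 39, 41, 42, 44}
remove-min → 18; now {21, 22, 24, 30, 32, 33, 34, 35, 39, 41, 42, 44}
insert 49 → {21, 22, 24, 30, 32, 33, 34, 35, 39, 41, 42, 44, 49}
insert 38 → {21, 22, 24, 30, 32, 33, 34, 35, 38, 39, 41, 42, 44, 49}
remove-min → 21; now {22, 24, 30, 32, 33, 34, 35, 38, 39, 41, 42, 44, 49}
remove-min → 22; now {24, 30, 32, 33, 34, 35, 38, 39, 41, 42, 44, 49}
insert 36 → {24, 30, 32, 33, 34, 35, 36, 38, 39, 41, 42, 44, 49}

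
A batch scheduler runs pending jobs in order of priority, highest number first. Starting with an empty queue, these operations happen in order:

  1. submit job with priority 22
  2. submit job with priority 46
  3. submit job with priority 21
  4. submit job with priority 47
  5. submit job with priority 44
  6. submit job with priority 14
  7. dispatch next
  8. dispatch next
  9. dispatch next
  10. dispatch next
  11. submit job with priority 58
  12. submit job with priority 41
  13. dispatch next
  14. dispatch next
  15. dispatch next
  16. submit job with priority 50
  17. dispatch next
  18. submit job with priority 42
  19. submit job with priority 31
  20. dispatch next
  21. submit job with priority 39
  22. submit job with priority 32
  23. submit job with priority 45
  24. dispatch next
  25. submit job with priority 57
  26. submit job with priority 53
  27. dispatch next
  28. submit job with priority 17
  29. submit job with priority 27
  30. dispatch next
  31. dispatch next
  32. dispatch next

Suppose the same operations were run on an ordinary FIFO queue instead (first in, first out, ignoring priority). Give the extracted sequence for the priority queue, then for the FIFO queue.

priority queue: 47 → 46 → 44 → 22 → 58 → 41 → 21 → 50 → 42 → 45 → 57 → 53 → 39 → 32; FIFO queue: [22, 46, 21, 47, 44, 14, 58, 41, 50, 42, 31, 39, 32, 45]

insert 22 → {22}
insert 46 → {46, 22}
insert 21 → {46, 22, 21}
insert 47 → {47, 46, 22, 21}
insert 44 → {47, 46, 44, 22, 21}
insert 14 → {47, 46, 44, 22, 21, 14}
dispatch next → 47; now {46, 44, 22, 21, 14}
dispatch next → 46; now {44, 22, 21, 14}
dispatch next → 44; now {22, 21, 14}
dispatch next → 22; now {21, 14}
insert 58 → {58, 21, 14}
insert 41 → {58, 41, 21, 14}
dispatch next → 58; now {41, 21, 14}
dispatch next → 41; now {21, 14}
dispatch next → 21; now {14}
insert 50 → {50, 14}
dispatch next → 50; now {14}
insert 42 → {42, 14}
insert 31 → {42, 31, 14}
dispatch next → 42; now {31, 14}
insert 39 → {39, 31, 14}
insert 32 → {39, 32, 31, 14}
insert 45 → {45, 39, 32, 31, 14}
dispatch next → 45; now {39, 32, 31, 14}
insert 57 → {57, 39, 32, 31, 14}
insert 53 → {57, 53, 39, 32, 31, 14}
dispatch next → 57; now {53, 39, 32, 31, 14}
insert 17 → {53, 39, 32, 31, 17, 14}
insert 27 → {53, 39, 32, 31, 27, 17, 14}
dispatch next → 53; now {39, 32, 31, 27, 17, 14}
dispatch next → 39; now {32, 31, 27, 17, 14}
dispatch next → 32; now {31, 27, 17, 14}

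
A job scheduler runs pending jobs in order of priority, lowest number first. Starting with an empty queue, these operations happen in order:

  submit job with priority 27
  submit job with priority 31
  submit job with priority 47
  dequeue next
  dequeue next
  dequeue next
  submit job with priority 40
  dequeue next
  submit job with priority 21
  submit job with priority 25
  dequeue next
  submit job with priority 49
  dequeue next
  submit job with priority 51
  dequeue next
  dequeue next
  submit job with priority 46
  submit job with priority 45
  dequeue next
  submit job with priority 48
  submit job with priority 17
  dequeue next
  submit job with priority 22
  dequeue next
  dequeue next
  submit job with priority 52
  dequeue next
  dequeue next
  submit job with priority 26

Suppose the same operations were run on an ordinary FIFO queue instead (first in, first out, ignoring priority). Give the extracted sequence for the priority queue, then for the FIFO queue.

priority queue: [27, 31, 47, 40, 21, 25, 49, 51, 45, 17, 22, 46, 48, 52]; FIFO queue: 27, 31, 47, 40, 21, 25, 49, 51, 46, 45, 48, 17, 22, 52

insert 27 → {27}
insert 31 → {27, 31}
insert 47 → {27, 31, 47}
dequeue next → 27; now {31, 47}
dequeue next → 31; now {47}
dequeue next → 47; now {}
insert 40 → {40}
dequeue next → 40; now {}
insert 21 → {21}
insert 25 → {21, 25}
dequeue next → 21; now {25}
insert 49 → {25, 49}
dequeue next → 25; now {49}
insert 51 → {49, 51}
dequeue next → 49; now {51}
dequeue next → 51; now {}
insert 46 → {46}
insert 45 → {45, 46}
dequeue next → 45; now {46}
insert 48 → {46, 48}
insert 17 → {17, 46, 48}
dequeue next → 17; now {46, 48}
insert 22 → {22, 46, 48}
dequeue next → 22; now {46, 48}
dequeue next → 46; now {48}
insert 52 → {48, 52}
dequeue next → 48; now {52}
dequeue next → 52; now {}
insert 26 → {26}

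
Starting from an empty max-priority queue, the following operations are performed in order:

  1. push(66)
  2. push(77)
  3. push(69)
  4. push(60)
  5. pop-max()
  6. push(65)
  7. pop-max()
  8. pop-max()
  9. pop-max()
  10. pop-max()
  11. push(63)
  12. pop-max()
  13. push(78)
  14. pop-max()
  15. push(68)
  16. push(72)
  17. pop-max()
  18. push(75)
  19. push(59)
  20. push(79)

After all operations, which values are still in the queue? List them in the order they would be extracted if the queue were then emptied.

insert 66 → {66}
insert 77 → {77, 66}
insert 69 → {77, 69, 66}
insert 60 → {77, 69, 66, 60}
pop-max → 77; now {69, 66, 60}
insert 65 → {69, 66, 65, 60}
pop-max → 69; now {66, 65, 60}
pop-max → 66; now {65, 60}
pop-max → 65; now {60}
pop-max → 60; now {}
insert 63 → {63}
pop-max → 63; now {}
insert 78 → {78}
pop-max → 78; now {}
insert 68 → {68}
insert 72 → {72, 68}
pop-max → 72; now {68}
insert 75 → {75, 68}
insert 59 → {75, 68, 59}
insert 79 → {79, 75, 68, 59}

[79, 75, 68, 59]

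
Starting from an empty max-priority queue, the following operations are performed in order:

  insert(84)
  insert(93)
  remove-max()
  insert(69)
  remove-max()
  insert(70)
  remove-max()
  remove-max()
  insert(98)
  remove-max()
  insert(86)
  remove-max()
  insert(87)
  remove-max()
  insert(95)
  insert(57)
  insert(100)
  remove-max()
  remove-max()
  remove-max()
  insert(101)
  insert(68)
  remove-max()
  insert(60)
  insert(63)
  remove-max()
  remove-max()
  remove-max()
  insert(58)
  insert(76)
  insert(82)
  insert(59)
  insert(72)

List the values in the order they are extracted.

insert 84 → {84}
insert 93 → {93, 84}
remove-max → 93; now {84}
insert 69 → {84, 69}
remove-max → 84; now {69}
insert 70 → {70, 69}
remove-max → 70; now {69}
remove-max → 69; now {}
insert 98 → {98}
remove-max → 98; now {}
insert 86 → {86}
remove-max → 86; now {}
insert 87 → {87}
remove-max → 87; now {}
insert 95 → {95}
insert 57 → {95, 57}
insert 100 → {100, 95, 57}
remove-max → 100; now {95, 57}
remove-max → 95; now {57}
remove-max → 57; now {}
insert 101 → {101}
insert 68 → {101, 68}
remove-max → 101; now {68}
insert 60 → {68, 60}
insert 63 → {68, 63, 60}
remove-max → 68; now {63, 60}
remove-max → 63; now {60}
remove-max → 60; now {}
insert 58 → {58}
insert 76 → {76, 58}
insert 82 → {82, 76, 58}
insert 59 → {82, 76, 59, 58}
insert 72 → {82, 76, 72, 59, 58}

[93, 84, 70, 69, 98, 86, 87, 100, 95, 57, 101, 68, 63, 60]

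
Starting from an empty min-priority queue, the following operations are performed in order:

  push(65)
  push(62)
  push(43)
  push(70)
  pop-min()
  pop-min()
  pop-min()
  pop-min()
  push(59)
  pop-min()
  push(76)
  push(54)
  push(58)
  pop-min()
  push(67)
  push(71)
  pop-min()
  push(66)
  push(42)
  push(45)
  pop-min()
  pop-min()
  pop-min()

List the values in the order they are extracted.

insert 65 → {65}
insert 62 → {62, 65}
insert 43 → {43, 62, 65}
insert 70 → {43, 62, 65, 70}
pop-min → 43; now {62, 65, 70}
pop-min → 62; now {65, 70}
pop-min → 65; now {70}
pop-min → 70; now {}
insert 59 → {59}
pop-min → 59; now {}
insert 76 → {76}
insert 54 → {54, 76}
insert 58 → {54, 58, 76}
pop-min → 54; now {58, 76}
insert 67 → {58, 67, 76}
insert 71 → {58, 67, 71, 76}
pop-min → 58; now {67, 71, 76}
insert 66 → {66, 67, 71, 76}
insert 42 → {42, 66, 67, 71, 76}
insert 45 → {42, 45, 66, 67, 71, 76}
pop-min → 42; now {45, 66, 67, 71, 76}
pop-min → 45; now {66, 67, 71, 76}
pop-min → 66; now {67, 71, 76}

43, 62, 65, 70, 59, 54, 58, 42, 45, 66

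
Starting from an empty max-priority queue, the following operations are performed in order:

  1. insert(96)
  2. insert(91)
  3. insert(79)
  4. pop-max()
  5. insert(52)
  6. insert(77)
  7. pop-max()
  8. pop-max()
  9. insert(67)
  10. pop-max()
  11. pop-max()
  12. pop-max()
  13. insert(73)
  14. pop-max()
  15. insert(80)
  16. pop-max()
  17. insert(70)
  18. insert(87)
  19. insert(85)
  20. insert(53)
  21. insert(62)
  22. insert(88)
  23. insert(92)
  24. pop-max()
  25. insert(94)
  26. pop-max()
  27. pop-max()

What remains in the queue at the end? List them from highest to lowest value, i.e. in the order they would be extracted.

87 → 85 → 70 → 62 → 53

insert 96 → {96}
insert 91 → {96, 91}
insert 79 → {96, 91, 79}
pop-max → 96; now {91, 79}
insert 52 → {91, 79, 52}
insert 77 → {91, 79, 77, 52}
pop-max → 91; now {79, 77, 52}
pop-max → 79; now {77, 52}
insert 67 → {77, 67, 52}
pop-max → 77; now {67, 52}
pop-max → 67; now {52}
pop-max → 52; now {}
insert 73 → {73}
pop-max → 73; now {}
insert 80 → {80}
pop-max → 80; now {}
insert 70 → {70}
insert 87 → {87, 70}
insert 85 → {87, 85, 70}
insert 53 → {87, 85, 70, 53}
insert 62 → {87, 85, 70, 62, 53}
insert 88 → {88, 87, 85, 70, 62, 53}
insert 92 → {92, 88, 87, 85, 70, 62, 53}
pop-max → 92; now {88, 87, 85, 70, 62, 53}
insert 94 → {94, 88, 87, 85, 70, 62, 53}
pop-max → 94; now {88, 87, 85, 70, 62, 53}
pop-max → 88; now {87, 85, 70, 62, 53}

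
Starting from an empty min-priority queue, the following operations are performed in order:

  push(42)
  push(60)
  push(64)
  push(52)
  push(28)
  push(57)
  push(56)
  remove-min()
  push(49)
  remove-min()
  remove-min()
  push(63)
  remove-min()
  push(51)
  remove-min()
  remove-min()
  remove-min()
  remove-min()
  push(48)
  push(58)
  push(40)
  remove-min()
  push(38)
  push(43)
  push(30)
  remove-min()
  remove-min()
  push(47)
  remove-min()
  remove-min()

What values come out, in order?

28, 42, 49, 52, 51, 56, 57, 60, 40, 30, 38, 43, 47

insert 42 → {42}
insert 60 → {42, 60}
insert 64 → {42, 60, 64}
insert 52 → {42, 52, 60, 64}
insert 28 → {28, 42, 52, 60, 64}
insert 57 → {28, 42, 52, 57, 60, 64}
insert 56 → {28, 42, 52, 56, 57, 60, 64}
remove-min → 28; now {42, 52, 56, 57, 60, 64}
insert 49 → {42, 49, 52, 56, 57, 60, 64}
remove-min → 42; now {49, 52, 56, 57, 60, 64}
remove-min → 49; now {52, 56, 57, 60, 64}
insert 63 → {52, 56, 57, 60, 63, 64}
remove-min → 52; now {56, 57, 60, 63, 64}
insert 51 → {51, 56, 57, 60, 63, 64}
remove-min → 51; now {56, 57, 60, 63, 64}
remove-min → 56; now {57, 60, 63, 64}
remove-min → 57; now {60, 63, 64}
remove-min → 60; now {63, 64}
insert 48 → {48, 63, 64}
insert 58 → {48, 58, 63, 64}
insert 40 → {40, 48, 58, 63, 64}
remove-min → 40; now {48, 58, 63, 64}
insert 38 → {38, 48, 58, 63, 64}
insert 43 → {38, 43, 48, 58, 63, 64}
insert 30 → {30, 38, 43, 48, 58, 63, 64}
remove-min → 30; now {38, 43, 48, 58, 63, 64}
remove-min → 38; now {43, 48, 58, 63, 64}
insert 47 → {43, 47, 48, 58, 63, 64}
remove-min → 43; now {47, 48, 58, 63, 64}
remove-min → 47; now {48, 58, 63, 64}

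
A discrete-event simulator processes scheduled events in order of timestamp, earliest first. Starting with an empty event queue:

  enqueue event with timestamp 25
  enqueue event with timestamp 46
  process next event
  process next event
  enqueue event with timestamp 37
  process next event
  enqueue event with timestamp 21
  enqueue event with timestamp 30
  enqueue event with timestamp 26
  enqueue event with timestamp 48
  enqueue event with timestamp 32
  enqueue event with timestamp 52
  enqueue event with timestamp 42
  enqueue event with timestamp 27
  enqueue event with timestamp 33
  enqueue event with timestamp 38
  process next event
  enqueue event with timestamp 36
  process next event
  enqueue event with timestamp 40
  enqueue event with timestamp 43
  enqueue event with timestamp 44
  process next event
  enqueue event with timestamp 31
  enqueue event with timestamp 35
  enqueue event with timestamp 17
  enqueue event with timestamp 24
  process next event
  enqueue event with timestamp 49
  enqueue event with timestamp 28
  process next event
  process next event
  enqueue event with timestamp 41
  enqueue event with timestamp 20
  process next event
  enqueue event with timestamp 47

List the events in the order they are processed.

[25, 46, 37, 21, 26, 27, 17, 24, 28, 20]

insert 25 → {25}
insert 46 → {25, 46}
process next event → 25; now {46}
process next event → 46; now {}
insert 37 → {37}
process next event → 37; now {}
insert 21 → {21}
insert 30 → {21, 30}
insert 26 → {21, 26, 30}
insert 48 → {21, 26, 30, 48}
insert 32 → {21, 26, 30, 32, 48}
insert 52 → {21, 26, 30, 32, 48, 52}
insert 42 → {21, 26, 30, 32, 42, 48, 52}
insert 27 → {21, 26, 27, 30, 32, 42, 48, 52}
insert 33 → {21, 26, 27, 30, 32, 33, 42, 48, 52}
insert 38 → {21, 26, 27, 30, 32, 33, 38, 42, 48, 52}
process next event → 21; now {26, 27, 30, 32, 33, 38, 42, 48, 52}
insert 36 → {26, 27, 30, 32, 33, 36, 38, 42, 48, 52}
process next event → 26; now {27, 30, 32, 33, 36, 38, 42, 48, 52}
insert 40 → {27, 30, 32, 33, 36, 38, 40, 42, 48, 52}
insert 43 → {27, 30, 32, 33, 36, 38, 40, 42, 43, 48, 52}
insert 44 → {27, 30, 32, 33, 36, 38, 40, 42, 43, 44, 48, 52}
process next event → 27; now {30, 32, 33, 36, 38, 40, 42, 43, 44, 48, 52}
insert 31 → {30, 31, 32, 33, 36, 38, 40, 42, 43, 44, 48, 52}
insert 35 → {30, 31, 32, 33, 35, 36, 38, 40, 42, 43, 44, 48, 52}
insert 17 → {17, 30, 31, 32, 33, 35, 36, 38, 40, 42, 43, 44, 48, 52}
insert 24 → {17, 24, 30, 31, 32, 33, 35, 36, 38, 40, 42, 43, 44, 48, 52}
process next event → 17; now {24, 30, 31, 32, 33, 35, 36, 38, 40, 42, 43, 44, 48, 52}
insert 49 → {24, 30, 31, 32, 33, 35, 36, 38, 40, 42, 43, 44, 48, 49, 52}
insert 28 → {24, 28, 30, 31, 32, 33, 35, 36, 38, 40, 42, 43, 44, 48, 49, 52}
process next event → 24; now {28, 30, 31, 32, 33, 35, 36, 38, 40, 42, 43, 44, 48, 49, 52}
process next event → 28; now {30, 31, 32, 33, 35, 36, 38, 40, 42, 43, 44, 48, 49, 52}
insert 41 → {30, 31, 32, 33, 35, 36, 38, 40, 41, 42, 43, 44, 48, 49, 52}
insert 20 → {20, 30, 31, 32, 33, 35, 36, 38, 40, 41, 42, 43, 44, 48, 49, 52}
process next event → 20; now {30, 31, 32, 33, 35, 36, 38, 40, 41, 42, 43, 44, 48, 49, 52}
insert 47 → {30, 31, 32, 33, 35, 36, 38, 40, 41, 42, 43, 44, 47, 48, 49, 52}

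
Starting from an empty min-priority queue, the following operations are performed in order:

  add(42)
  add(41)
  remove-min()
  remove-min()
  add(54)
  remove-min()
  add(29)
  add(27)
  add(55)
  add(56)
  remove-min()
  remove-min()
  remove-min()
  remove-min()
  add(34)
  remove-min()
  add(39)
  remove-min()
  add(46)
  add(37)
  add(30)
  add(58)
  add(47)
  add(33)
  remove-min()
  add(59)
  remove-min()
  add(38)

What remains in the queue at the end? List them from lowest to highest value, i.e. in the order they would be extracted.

insert 42 → {42}
insert 41 → {41, 42}
remove-min → 41; now {42}
remove-min → 42; now {}
insert 54 → {54}
remove-min → 54; now {}
insert 29 → {29}
insert 27 → {27, 29}
insert 55 → {27, 29, 55}
insert 56 → {27, 29, 55, 56}
remove-min → 27; now {29, 55, 56}
remove-min → 29; now {55, 56}
remove-min → 55; now {56}
remove-min → 56; now {}
insert 34 → {34}
remove-min → 34; now {}
insert 39 → {39}
remove-min → 39; now {}
insert 46 → {46}
insert 37 → {37, 46}
insert 30 → {30, 37, 46}
insert 58 → {30, 37, 46, 58}
insert 47 → {30, 37, 46, 47, 58}
insert 33 → {30, 33, 37, 46, 47, 58}
remove-min → 30; now {33, 37, 46, 47, 58}
insert 59 → {33, 37, 46, 47, 58, 59}
remove-min → 33; now {37, 46, 47, 58, 59}
insert 38 → {37, 38, 46, 47, 58, 59}

[37, 38, 46, 47, 58, 59]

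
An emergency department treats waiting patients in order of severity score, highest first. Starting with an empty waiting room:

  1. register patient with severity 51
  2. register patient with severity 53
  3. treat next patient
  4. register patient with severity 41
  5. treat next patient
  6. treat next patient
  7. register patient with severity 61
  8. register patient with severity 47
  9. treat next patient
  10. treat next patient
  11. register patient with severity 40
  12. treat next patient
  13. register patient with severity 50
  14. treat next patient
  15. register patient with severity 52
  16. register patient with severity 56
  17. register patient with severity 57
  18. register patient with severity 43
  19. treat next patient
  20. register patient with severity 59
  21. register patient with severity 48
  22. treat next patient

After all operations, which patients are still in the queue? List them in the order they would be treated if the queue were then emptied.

insert 51 → {51}
insert 53 → {53, 51}
treat next patient → 53; now {51}
insert 41 → {51, 41}
treat next patient → 51; now {41}
treat next patient → 41; now {}
insert 61 → {61}
insert 47 → {61, 47}
treat next patient → 61; now {47}
treat next patient → 47; now {}
insert 40 → {40}
treat next patient → 40; now {}
insert 50 → {50}
treat next patient → 50; now {}
insert 52 → {52}
insert 56 → {56, 52}
insert 57 → {57, 56, 52}
insert 43 → {57, 56, 52, 43}
treat next patient → 57; now {56, 52, 43}
insert 59 → {59, 56, 52, 43}
insert 48 → {59, 56, 52, 48, 43}
treat next patient → 59; now {56, 52, 48, 43}

56 → 52 → 48 → 43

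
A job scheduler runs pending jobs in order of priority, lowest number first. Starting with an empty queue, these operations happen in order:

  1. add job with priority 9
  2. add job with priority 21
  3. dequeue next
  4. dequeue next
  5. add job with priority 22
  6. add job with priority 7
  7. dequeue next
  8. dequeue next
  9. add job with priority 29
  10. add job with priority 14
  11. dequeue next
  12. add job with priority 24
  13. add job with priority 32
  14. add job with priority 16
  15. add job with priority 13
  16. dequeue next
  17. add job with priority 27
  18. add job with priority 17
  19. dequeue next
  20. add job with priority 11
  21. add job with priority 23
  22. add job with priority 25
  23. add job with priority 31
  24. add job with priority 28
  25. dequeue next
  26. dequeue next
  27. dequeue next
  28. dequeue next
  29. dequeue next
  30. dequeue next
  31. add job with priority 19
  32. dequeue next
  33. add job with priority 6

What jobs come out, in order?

[9, 21, 7, 22, 14, 13, 16, 11, 17, 23, 24, 25, 27, 19]

insert 9 → {9}
insert 21 → {9, 21}
dequeue next → 9; now {21}
dequeue next → 21; now {}
insert 22 → {22}
insert 7 → {7, 22}
dequeue next → 7; now {22}
dequeue next → 22; now {}
insert 29 → {29}
insert 14 → {14, 29}
dequeue next → 14; now {29}
insert 24 → {24, 29}
insert 32 → {24, 29, 32}
insert 16 → {16, 24, 29, 32}
insert 13 → {13, 16, 24, 29, 32}
dequeue next → 13; now {16, 24, 29, 32}
insert 27 → {16, 24, 27, 29, 32}
insert 17 → {16, 17, 24, 27, 29, 32}
dequeue next → 16; now {17, 24, 27, 29, 32}
insert 11 → {11, 17, 24, 27, 29, 32}
insert 23 → {11, 17, 23, 24, 27, 29, 32}
insert 25 → {11, 17, 23, 24, 25, 27, 29, 32}
insert 31 → {11, 17, 23, 24, 25, 27, 29, 31, 32}
insert 28 → {11, 17, 23, 24, 25, 27, 28, 29, 31, 32}
dequeue next → 11; now {17, 23, 24, 25, 27, 28, 29, 31, 32}
dequeue next → 17; now {23, 24, 25, 27, 28, 29, 31, 32}
dequeue next → 23; now {24, 25, 27, 28, 29, 31, 32}
dequeue next → 24; now {25, 27, 28, 29, 31, 32}
dequeue next → 25; now {27, 28, 29, 31, 32}
dequeue next → 27; now {28, 29, 31, 32}
insert 19 → {19, 28, 29, 31, 32}
dequeue next → 19; now {28, 29, 31, 32}
insert 6 → {6, 28, 29, 31, 32}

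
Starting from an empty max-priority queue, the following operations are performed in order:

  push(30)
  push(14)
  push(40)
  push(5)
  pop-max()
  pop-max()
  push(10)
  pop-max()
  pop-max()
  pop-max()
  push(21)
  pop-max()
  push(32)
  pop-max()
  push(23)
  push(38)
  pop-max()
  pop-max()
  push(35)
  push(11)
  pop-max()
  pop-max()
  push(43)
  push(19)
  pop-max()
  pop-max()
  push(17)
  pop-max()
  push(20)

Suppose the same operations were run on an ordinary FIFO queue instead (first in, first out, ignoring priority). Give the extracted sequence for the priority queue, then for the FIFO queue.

insert 30 → {30}
insert 14 → {30, 14}
insert 40 → {40, 30, 14}
insert 5 → {40, 30, 14, 5}
pop-max → 40; now {30, 14, 5}
pop-max → 30; now {14, 5}
insert 10 → {14, 10, 5}
pop-max → 14; now {10, 5}
pop-max → 10; now {5}
pop-max → 5; now {}
insert 21 → {21}
pop-max → 21; now {}
insert 32 → {32}
pop-max → 32; now {}
insert 23 → {23}
insert 38 → {38, 23}
pop-max → 38; now {23}
pop-max → 23; now {}
insert 35 → {35}
insert 11 → {35, 11}
pop-max → 35; now {11}
pop-max → 11; now {}
insert 43 → {43}
insert 19 → {43, 19}
pop-max → 43; now {19}
pop-max → 19; now {}
insert 17 → {17}
pop-max → 17; now {}
insert 20 → {20}

priority queue: [40, 30, 14, 10, 5, 21, 32, 38, 23, 35, 11, 43, 19, 17]; FIFO queue: [30, 14, 40, 5, 10, 21, 32, 23, 38, 35, 11, 43, 19, 17]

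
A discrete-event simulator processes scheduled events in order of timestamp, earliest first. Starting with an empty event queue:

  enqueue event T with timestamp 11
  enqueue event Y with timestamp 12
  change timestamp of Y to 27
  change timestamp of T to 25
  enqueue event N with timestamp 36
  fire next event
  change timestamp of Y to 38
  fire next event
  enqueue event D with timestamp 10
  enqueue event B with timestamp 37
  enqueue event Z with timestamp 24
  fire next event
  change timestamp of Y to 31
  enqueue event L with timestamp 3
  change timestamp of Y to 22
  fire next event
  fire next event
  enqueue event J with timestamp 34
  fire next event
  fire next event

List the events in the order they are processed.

T → N → D → L → Y → Z → J

add T (timestamp 11) → {T:11}
add Y (timestamp 12) → {T:11, Y:12}
update Y to timestamp 27 → {T:11, Y:27}
update T to timestamp 25 → {T:25, Y:27}
add N (timestamp 36) → {T:25, Y:27, N:36}
fire next event → T; now {Y:27, N:36}
update Y to timestamp 38 → {N:36, Y:38}
fire next event → N; now {Y:38}
add D (timestamp 10) → {D:10, Y:38}
add B (timestamp 37) → {D:10, B:37, Y:38}
add Z (timestamp 24) → {D:10, Z:24, B:37, Y:38}
fire next event → D; now {Z:24, B:37, Y:38}
update Y to timestamp 31 → {Z:24, Y:31, B:37}
add L (timestamp 3) → {L:3, Z:24, Y:31, B:37}
update Y to timestamp 22 → {L:3, Y:22, Z:24, B:37}
fire next event → L; now {Y:22, Z:24, B:37}
fire next event → Y; now {Z:24, B:37}
add J (timestamp 34) → {Z:24, J:34, B:37}
fire next event → Z; now {J:34, B:37}
fire next event → J; now {B:37}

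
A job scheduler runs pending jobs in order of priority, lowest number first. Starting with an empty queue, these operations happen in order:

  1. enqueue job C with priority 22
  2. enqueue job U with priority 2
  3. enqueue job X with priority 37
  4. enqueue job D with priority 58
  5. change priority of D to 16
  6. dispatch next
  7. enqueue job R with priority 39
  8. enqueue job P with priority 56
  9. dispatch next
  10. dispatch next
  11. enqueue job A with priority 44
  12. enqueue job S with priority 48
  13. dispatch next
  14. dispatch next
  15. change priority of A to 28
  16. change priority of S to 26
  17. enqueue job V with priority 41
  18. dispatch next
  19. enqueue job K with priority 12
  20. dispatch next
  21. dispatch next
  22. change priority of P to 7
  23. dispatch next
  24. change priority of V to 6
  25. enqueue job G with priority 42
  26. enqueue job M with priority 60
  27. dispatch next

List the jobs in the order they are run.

add C (priority 22) → {C:22}
add U (priority 2) → {U:2, C:22}
add X (priority 37) → {U:2, C:22, X:37}
add D (priority 58) → {U:2, C:22, X:37, D:58}
update D to priority 16 → {U:2, D:16, C:22, X:37}
dispatch next → U; now {D:16, C:22, X:37}
add R (priority 39) → {D:16, C:22, X:37, R:39}
add P (priority 56) → {D:16, C:22, X:37, R:39, P:56}
dispatch next → D; now {C:22, X:37, R:39, P:56}
dispatch next → C; now {X:37, R:39, P:56}
add A (priority 44) → {X:37, R:39, A:44, P:56}
add S (priority 48) → {X:37, R:39, A:44, S:48, P:56}
dispatch next → X; now {R:39, A:44, S:48, P:56}
dispatch next → R; now {A:44, S:48, P:56}
update A to priority 28 → {A:28, S:48, P:56}
update S to priority 26 → {S:26, A:28, P:56}
add V (priority 41) → {S:26, A:28, V:41, P:56}
dispatch next → S; now {A:28, V:41, P:56}
add K (priority 12) → {K:12, A:28, V:41, P:56}
dispatch next → K; now {A:28, V:41, P:56}
dispatch next → A; now {V:41, P:56}
update P to priority 7 → {P:7, V:41}
dispatch next → P; now {V:41}
update V to priority 6 → {V:6}
add G (priority 42) → {V:6, G:42}
add M (priority 60) → {V:6, G:42, M:60}
dispatch next → V; now {G:42, M:60}

[U, D, C, X, R, S, K, A, P, V]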